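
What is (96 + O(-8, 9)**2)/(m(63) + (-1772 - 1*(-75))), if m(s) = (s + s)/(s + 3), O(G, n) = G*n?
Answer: -29040/9323 ≈ -3.1149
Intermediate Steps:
m(s) = 2*s/(3 + s) (m(s) = (2*s)/(3 + s) = 2*s/(3 + s))
(96 + O(-8, 9)**2)/(m(63) + (-1772 - 1*(-75))) = (96 + (-8*9)**2)/(2*63/(3 + 63) + (-1772 - 1*(-75))) = (96 + (-72)**2)/(2*63/66 + (-1772 + 75)) = (96 + 5184)/(2*63*(1/66) - 1697) = 5280/(21/11 - 1697) = 5280/(-18646/11) = 5280*(-11/18646) = -29040/9323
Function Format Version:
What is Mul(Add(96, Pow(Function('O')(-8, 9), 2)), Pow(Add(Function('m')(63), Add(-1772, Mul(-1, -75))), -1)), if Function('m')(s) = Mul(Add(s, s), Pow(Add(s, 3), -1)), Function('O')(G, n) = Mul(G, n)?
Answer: Rational(-29040, 9323) ≈ -3.1149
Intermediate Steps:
Function('m')(s) = Mul(2, s, Pow(Add(3, s), -1)) (Function('m')(s) = Mul(Mul(2, s), Pow(Add(3, s), -1)) = Mul(2, s, Pow(Add(3, s), -1)))
Mul(Add(96, Pow(Function('O')(-8, 9), 2)), Pow(Add(Function('m')(63), Add(-1772, Mul(-1, -75))), -1)) = Mul(Add(96, Pow(Mul(-8, 9), 2)), Pow(Add(Mul(2, 63, Pow(Add(3, 63), -1)), Add(-1772, Mul(-1, -75))), -1)) = Mul(Add(96, Pow(-72, 2)), Pow(Add(Mul(2, 63, Pow(66, -1)), Add(-1772, 75)), -1)) = Mul(Add(96, 5184), Pow(Add(Mul(2, 63, Rational(1, 66)), -1697), -1)) = Mul(5280, Pow(Add(Rational(21, 11), -1697), -1)) = Mul(5280, Pow(Rational(-18646, 11), -1)) = Mul(5280, Rational(-11, 18646)) = Rational(-29040, 9323)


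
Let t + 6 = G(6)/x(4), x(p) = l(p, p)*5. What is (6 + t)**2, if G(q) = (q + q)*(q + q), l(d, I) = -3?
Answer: 2304/25 ≈ 92.160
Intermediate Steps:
G(q) = 4*q**2 (G(q) = (2*q)*(2*q) = 4*q**2)
x(p) = -15 (x(p) = -3*5 = -15)
t = -78/5 (t = -6 + (4*6**2)/(-15) = -6 + (4*36)*(-1/15) = -6 + 144*(-1/15) = -6 - 48/5 = -78/5 ≈ -15.600)
(6 + t)**2 = (6 - 78/5)**2 = (-48/5)**2 = 2304/25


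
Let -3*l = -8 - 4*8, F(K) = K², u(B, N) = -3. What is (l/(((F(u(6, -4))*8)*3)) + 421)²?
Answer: 1163219236/6561 ≈ 1.7729e+5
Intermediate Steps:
l = 40/3 (l = -(-8 - 4*8)/3 = -(-8 - 32)/3 = -⅓*(-40) = 40/3 ≈ 13.333)
(l/(((F(u(6, -4))*8)*3)) + 421)² = (40/(3*((((-3)²*8)*3))) + 421)² = (40/(3*(((9*8)*3))) + 421)² = (40/(3*((72*3))) + 421)² = ((40/3)/216 + 421)² = ((40/3)*(1/216) + 421)² = (5/81 + 421)² = (34106/81)² = 1163219236/6561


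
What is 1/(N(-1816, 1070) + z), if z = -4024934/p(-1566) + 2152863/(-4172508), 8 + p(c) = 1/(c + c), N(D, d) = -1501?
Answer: 11616725884/5826893422074573 ≈ 1.9936e-6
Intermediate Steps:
p(c) = -8 + 1/(2*c) (p(c) = -8 + 1/(c + c) = -8 + 1/(2*c))
z = 5844330127626457/11616725884 (z = -4024934/(-8 + (½)/(-1566)) + 2152863/(-4172508) = -4024934/(-8 + (½)*(-1/1566)) + 2152863*(-1/4172508) = -4024934/(-8 - 1/3132) - 239207/463612 = -4024934/(-25057/3132) - 239207/463612 = -4024934*(-3132/25057) - 239207/463612 = 12606093288/25057 - 239207/463612 = 5844330127626457/11616725884 ≈ 5.0310e+5)
1/(N(-1816, 1070) + z) = 1/(-1501 + 5844330127626457/11616725884) = 1/(5826893422074573/11616725884) = 11616725884/5826893422074573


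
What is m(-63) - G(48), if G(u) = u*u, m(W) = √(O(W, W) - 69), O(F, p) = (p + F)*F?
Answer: -2304 + √7869 ≈ -2215.3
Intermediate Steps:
O(F, p) = F*(F + p) (O(F, p) = (F + p)*F = F*(F + p))
m(W) = √(-69 + 2*W²) (m(W) = √(W*(W + W) - 69) = √(W*(2*W) - 69) = √(2*W² - 69) = √(-69 + 2*W²))
G(u) = u²
m(-63) - G(48) = √(-69 + 2*(-63)²) - 1*48² = √(-69 + 2*3969) - 1*2304 = √(-69 + 7938) - 2304 = √7869 - 2304 = -2304 + √7869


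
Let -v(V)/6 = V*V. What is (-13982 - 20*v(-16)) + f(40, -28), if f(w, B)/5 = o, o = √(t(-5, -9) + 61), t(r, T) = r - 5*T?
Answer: 16738 + 5*√101 ≈ 16788.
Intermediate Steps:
v(V) = -6*V² (v(V) = -6*V*V = -6*V²)
o = √101 (o = √((-5 - 5*(-9)) + 61) = √((-5 + 45) + 61) = √(40 + 61) = √101 ≈ 10.050)
f(w, B) = 5*√101
(-13982 - 20*v(-16)) + f(40, -28) = (-13982 - (-120)*(-16)²) + 5*√101 = (-13982 - (-120)*256) + 5*√101 = (-13982 - 20*(-1536)) + 5*√101 = (-13982 + 30720) + 5*√101 = 16738 + 5*√101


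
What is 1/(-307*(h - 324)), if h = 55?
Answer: 1/82583 ≈ 1.2109e-5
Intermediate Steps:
1/(-307*(h - 324)) = 1/(-307*(55 - 324)) = 1/(-307*(-269)) = 1/82583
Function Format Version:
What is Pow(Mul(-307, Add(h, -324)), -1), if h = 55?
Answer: Rational(1, 82583) ≈ 1.2109e-5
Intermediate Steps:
Pow(Mul(-307, Add(h, -324)), -1) = Pow(Mul(-307, Add(55, -324)), -1) = Pow(Mul(-307, -269), -1) = Pow(82583, -1) = Rational(1, 82583)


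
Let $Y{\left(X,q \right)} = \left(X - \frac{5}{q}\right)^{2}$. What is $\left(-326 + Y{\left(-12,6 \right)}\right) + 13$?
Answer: $- \frac{5339}{36} \approx -148.31$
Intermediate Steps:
$\left(-326 + Y{\left(-12,6 \right)}\right) + 13 = \left(-326 + \frac{\left(-5 - 72\right)^{2}}{36}\right) + 13 = \left(-326 + \frac{\left(-77\right)^{2}}{36}\right) + 13 = \left(-326 + \frac{1}{36} \cdot 5929\right) + 13 = \left(-326 + \frac{5929}{36}\right) + 13 = - \frac{5807}{36} + 13 = - \frac{5339}{36}$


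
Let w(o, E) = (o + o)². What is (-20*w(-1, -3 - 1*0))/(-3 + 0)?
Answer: 80/3 ≈ 26.667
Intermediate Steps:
w(o, E) = 4*o² (w(o, E) = (2*o)² = 4*o²)
(-20*w(-1, -3 - 1*0))/(-3 + 0) = (-80*(-1)²)/(-3 + 0) = -80/(-3) = -20*4*(-⅓) = -80*(-⅓) = 80/3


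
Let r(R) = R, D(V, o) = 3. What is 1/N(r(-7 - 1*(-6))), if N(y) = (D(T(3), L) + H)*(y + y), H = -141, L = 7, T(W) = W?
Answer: 1/276 ≈ 0.0036232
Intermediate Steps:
N(y) = -276*y (N(y) = (3 - 141)*(y + y) = -276*y)
1/N(r(-7 - 1*(-6))) = 1/(-276*(-7 - 1*(-6))) = 1/(-276*(-7 + 6)) = 1/(-276*(-1)) = 1/276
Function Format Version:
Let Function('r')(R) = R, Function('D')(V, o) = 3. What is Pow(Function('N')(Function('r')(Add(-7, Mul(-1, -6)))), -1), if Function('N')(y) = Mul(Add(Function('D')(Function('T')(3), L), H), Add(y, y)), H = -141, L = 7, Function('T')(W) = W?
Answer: Rational(1, 276) ≈ 0.0036232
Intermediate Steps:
Function('N')(y) = Mul(-276, y) (Function('N')(y) = Mul(Add(3, -141), Add(y, y)) = Mul(-138, Mul(2, y)) = Mul(-276, y))
Pow(Function('N')(Function('r')(Add(-7, Mul(-1, -6)))), -1) = Pow(Mul(-276, Add(-7, Mul(-1, -6))), -1) = Pow(Mul(-276, Add(-7, 6)), -1) = Pow(Mul(-276, -1), -1) = Pow(276, -1) = Rational(1, 276)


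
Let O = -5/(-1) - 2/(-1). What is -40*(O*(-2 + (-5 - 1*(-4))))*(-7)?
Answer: -5880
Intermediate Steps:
O = 7 (O = -5*(-1) - 2*(-1) = 5 + 2 = 7)
-40*(O*(-2 + (-5 - 1*(-4))))*(-7) = -40*(7*(-2 + (-5 - 1*(-4))))*(-7) = -40*(7*(-2 + (-5 + 4)))*(-7) = -40*(7*(-2 - 1))*(-7) = -40*(7*(-3))*(-7) = -40*(-21)*(-7) = -(-840)*(-7) = -1*5880 = -5880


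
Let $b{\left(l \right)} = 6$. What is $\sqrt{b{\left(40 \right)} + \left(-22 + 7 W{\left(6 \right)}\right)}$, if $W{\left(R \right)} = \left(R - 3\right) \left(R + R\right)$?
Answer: $2 \sqrt{59} \approx 15.362$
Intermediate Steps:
$W{\left(R \right)} = 2 R \left(-3 + R\right)$ ($W{\left(R \right)} = \left(-3 + R\right) 2 R = 2 R \left(-3 + R\right)$)
$\sqrt{b{\left(40 \right)} + \left(-22 + 7 W{\left(6 \right)}\right)} = \sqrt{6 - \left(22 - 7 \cdot 2 \cdot 6 \left(-3 + 6\right)\right)} = \sqrt{6 - \left(22 - 7 \cdot 2 \cdot 6 \cdot 3\right)} = \sqrt{6 + \left(-22 + 7 \cdot 36\right)} = \sqrt{6 + \left(-22 + 252\right)} = \sqrt{6 + 230} = \sqrt{236} = 2 \sqrt{59}$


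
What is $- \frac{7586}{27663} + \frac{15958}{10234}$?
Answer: $\frac{181905515}{141551571} \approx 1.2851$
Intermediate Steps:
$- \frac{7586}{27663} + \frac{15958}{10234} = \left(-7586\right) \frac{1}{27663} + 15958 \cdot \frac{1}{10234} = - \frac{7586}{27663} + \frac{7979}{5117} = \frac{181905515}{141551571}$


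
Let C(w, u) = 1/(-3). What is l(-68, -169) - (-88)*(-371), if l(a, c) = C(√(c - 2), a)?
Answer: -97945/3 ≈ -32648.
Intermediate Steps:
C(w, u) = -⅓
l(a, c) = -⅓
l(-68, -169) - (-88)*(-371) = -⅓ - (-88)*(-371) = -⅓ - 1*32648 = -⅓ - 32648 = -97945/3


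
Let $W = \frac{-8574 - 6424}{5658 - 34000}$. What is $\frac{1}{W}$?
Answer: $\frac{14171}{7499} \approx 1.8897$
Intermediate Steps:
$W = \frac{7499}{14171}$ ($W = - \frac{14998}{-28342} = \left(-14998\right) \left(- \frac{1}{28342}\right) = \frac{7499}{14171} \approx 0.52918$)
$\frac{1}{W} = \frac{1}{\frac{7499}{14171}} = \frac{14171}{7499}$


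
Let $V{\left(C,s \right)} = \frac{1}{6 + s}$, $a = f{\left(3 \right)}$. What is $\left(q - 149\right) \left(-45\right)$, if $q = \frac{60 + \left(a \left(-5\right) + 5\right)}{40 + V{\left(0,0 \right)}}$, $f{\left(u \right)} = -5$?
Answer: $\frac{1591605}{241} \approx 6604.2$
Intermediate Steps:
$a = -5$
$q = \frac{540}{241}$ ($q = \frac{60 + \left(\left(-5\right) \left(-5\right) + 5\right)}{40 + \frac{1}{6 + 0}} = \frac{60 + \left(25 + 5\right)}{40 + \frac{1}{6}} = \frac{60 + 30}{40 + \frac{1}{6}} = \frac{90}{\frac{241}{6}} = 90 \cdot \frac{6}{241} = \frac{540}{241} \approx 2.2407$)
$\left(q - 149\right) \left(-45\right) = \left(\frac{540}{241} - 149\right) \left(-45\right) = \left(- \frac{35369}{241}\right) \left(-45\right) = \frac{1591605}{241}$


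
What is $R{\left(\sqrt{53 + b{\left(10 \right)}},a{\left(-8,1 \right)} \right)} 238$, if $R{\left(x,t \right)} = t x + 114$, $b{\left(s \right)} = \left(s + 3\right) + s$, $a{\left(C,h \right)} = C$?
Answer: $27132 - 3808 \sqrt{19} \approx 10533.0$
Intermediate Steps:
$b{\left(s \right)} = 3 + 2 s$ ($b{\left(s \right)} = \left(3 + s\right) + s = 3 + 2 s$)
$R{\left(x,t \right)} = 114 + t x$
$R{\left(\sqrt{53 + b{\left(10 \right)}},a{\left(-8,1 \right)} \right)} 238 = \left(114 - 8 \sqrt{53 + \left(3 + 2 \cdot 10\right)}\right) 238 = \left(114 - 8 \sqrt{53 + \left(3 + 20\right)}\right) 238 = \left(114 - 8 \sqrt{53 + 23}\right) 238 = \left(114 - 8 \sqrt{76}\right) 238 = \left(114 - 8 \cdot 2 \sqrt{19}\right) 238 = \left(114 - 16 \sqrt{19}\right) 238 = 27132 - 3808 \sqrt{19}$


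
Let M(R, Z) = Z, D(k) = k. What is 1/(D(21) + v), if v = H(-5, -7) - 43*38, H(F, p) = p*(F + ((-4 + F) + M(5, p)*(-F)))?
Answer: -1/1270 ≈ -0.00078740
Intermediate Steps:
H(F, p) = p*(-4 + 2*F - F*p) (H(F, p) = p*(F + ((-4 + F) + p*(-F))) = p*(F + ((-4 + F) - F*p)) = p*(F + (-4 + F - F*p)) = p*(-4 + 2*F - F*p))
v = -1291 (v = -7*(-4 + 2*(-5) - 1*(-5)*(-7)) - 43*38 = -7*(-4 - 10 - 35) - 1634 = -7*(-49) - 1634 = 343 - 1634 = -1291)
1/(D(21) + v) = 1/(21 - 1291) = 1/(-1270) = -1/1270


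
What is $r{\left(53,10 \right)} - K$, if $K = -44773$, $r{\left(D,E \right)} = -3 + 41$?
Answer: $44811$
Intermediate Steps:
$r{\left(D,E \right)} = 38$
$r{\left(53,10 \right)} - K = 38 - -44773 = 38 + 44773 = 44811$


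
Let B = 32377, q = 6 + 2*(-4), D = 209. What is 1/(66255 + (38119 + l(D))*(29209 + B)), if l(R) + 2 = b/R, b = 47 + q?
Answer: 209/490638593123 ≈ 4.2598e-10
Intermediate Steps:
q = -2 (q = 6 - 8 = -2)
b = 45 (b = 47 - 2 = 45)
l(R) = -2 + 45/R
1/(66255 + (38119 + l(D))*(29209 + B)) = 1/(66255 + (38119 + (-2 + 45/209))*(29209 + 32377)) = 1/(66255 + (38119 + (-2 + 45*(1/209)))*61586) = 1/(66255 + (38119 + (-2 + 45/209))*61586) = 1/(66255 + (38119 - 373/209)*61586) = 1/(66255 + (7966498/209)*61586) = 1/(66255 + 490624745828/209) = 1/(490638593123/209) = 209/490638593123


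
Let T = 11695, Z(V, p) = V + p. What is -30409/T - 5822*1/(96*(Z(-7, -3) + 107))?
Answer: -175628449/54451920 ≈ -3.2254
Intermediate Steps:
-30409/T - 5822*1/(96*(Z(-7, -3) + 107)) = -30409/11695 - 5822*1/(96*((-7 - 3) + 107)) = -30409*1/11695 - 5822*1/(96*(-10 + 107)) = -30409/11695 - 5822/(96*97) = -30409/11695 - 5822/9312 = -30409/11695 - 5822*1/9312 = -30409/11695 - 2911/4656 = -175628449/54451920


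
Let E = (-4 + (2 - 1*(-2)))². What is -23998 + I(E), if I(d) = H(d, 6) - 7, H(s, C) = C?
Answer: -23999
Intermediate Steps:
E = 0 (E = (-4 + (2 + 2))² = (-4 + 4)² = 0² = 0)
I(d) = -1 (I(d) = 6 - 7 = -1)
-23998 + I(E) = -23998 - 1 = -23999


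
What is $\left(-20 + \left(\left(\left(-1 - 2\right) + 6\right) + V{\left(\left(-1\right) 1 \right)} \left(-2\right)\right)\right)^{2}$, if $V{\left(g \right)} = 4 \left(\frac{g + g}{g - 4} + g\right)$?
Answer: $\frac{3721}{25} \approx 148.84$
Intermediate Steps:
$V{\left(g \right)} = 4 g + \frac{8 g}{-4 + g}$ ($V{\left(g \right)} = 4 \left(\frac{2 g}{-4 + g} + g\right) = 4 \left(g + \frac{2 g}{-4 + g}\right) = 4 g + \frac{8 g}{-4 + g}$)
$\left(-20 + \left(\left(\left(-1 - 2\right) + 6\right) + V{\left(\left(-1\right) 1 \right)} \left(-2\right)\right)\right)^{2} = \left(-20 + \left(\left(\left(-1 - 2\right) + 6\right) + \frac{4 \left(\left(-1\right) 1\right) \left(-2 - 1\right)}{-4 - 1} \left(-2\right)\right)\right)^{2} = \left(-20 + \left(\left(-3 + 6\right) + 4 \left(-1\right) \frac{1}{-4 - 1} \left(-2 - 1\right) \left(-2\right)\right)\right)^{2} = \left(-20 + \left(3 + 4 \left(-1\right) \frac{1}{-5} \left(-3\right) \left(-2\right)\right)\right)^{2} = \left(-20 + \left(3 + 4 \left(-1\right) \left(- \frac{1}{5}\right) \left(-3\right) \left(-2\right)\right)\right)^{2} = \left(-20 + \left(3 - - \frac{24}{5}\right)\right)^{2} = \left(-20 + \left(3 + \frac{24}{5}\right)\right)^{2} = \left(-20 + \frac{39}{5}\right)^{2} = \left(- \frac{61}{5}\right)^{2} = \frac{3721}{25}$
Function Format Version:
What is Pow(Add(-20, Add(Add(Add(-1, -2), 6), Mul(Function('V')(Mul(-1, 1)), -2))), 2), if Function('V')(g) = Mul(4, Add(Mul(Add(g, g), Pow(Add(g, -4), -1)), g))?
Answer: Rational(3721, 25) ≈ 148.84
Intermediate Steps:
Function('V')(g) = Add(Mul(4, g), Mul(8, g, Pow(Add(-4, g), -1))) (Function('V')(g) = Mul(4, Add(Mul(Mul(2, g), Pow(Add(-4, g), -1)), g)) = Mul(4, Add(Mul(2, g, Pow(Add(-4, g), -1)), g)) = Mul(4, Add(g, Mul(2, g, Pow(Add(-4, g), -1)))) = Add(Mul(4, g), Mul(8, g, Pow(Add(-4, g), -1))))
Pow(Add(-20, Add(Add(Add(-1, -2), 6), Mul(Function('V')(Mul(-1, 1)), -2))), 2) = Pow(Add(-20, Add(Add(Add(-1, -2), 6), Mul(Mul(4, Mul(-1, 1), Pow(Add(-4, Mul(-1, 1)), -1), Add(-2, Mul(-1, 1))), -2))), 2) = Pow(Add(-20, Add(Add(-3, 6), Mul(Mul(4, -1, Pow(Add(-4, -1), -1), Add(-2, -1)), -2))), 2) = Pow(Add(-20, Add(3, Mul(Mul(4, -1, Pow(-5, -1), -3), -2))), 2) = Pow(Add(-20, Add(3, Mul(Mul(4, -1, Rational(-1, 5), -3), -2))), 2) = Pow(Add(-20, Add(3, Mul(Rational(-12, 5), -2))), 2) = Pow(Add(-20, Add(3, Rational(24, 5))), 2) = Pow(Add(-20, Rational(39, 5)), 2) = Pow(Rational(-61, 5), 2) = Rational(3721, 25)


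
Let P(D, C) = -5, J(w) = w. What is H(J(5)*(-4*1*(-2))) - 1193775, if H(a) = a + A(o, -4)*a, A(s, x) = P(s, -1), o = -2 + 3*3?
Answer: -1193935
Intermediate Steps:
o = 7 (o = -2 + 9 = 7)
A(s, x) = -5
H(a) = -4*a (H(a) = a - 5*a = -4*a)
H(J(5)*(-4*1*(-2))) - 1193775 = -20*-4*1*(-2) - 1193775 = -20*(-4*(-2)) - 1193775 = -20*8 - 1193775 = -4*40 - 1193775 = -160 - 1193775 = -1193935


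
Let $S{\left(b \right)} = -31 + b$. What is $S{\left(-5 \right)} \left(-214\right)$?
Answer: $7704$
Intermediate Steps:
$S{\left(-5 \right)} \left(-214\right) = \left(-31 - 5\right) \left(-214\right) = \left(-36\right) \left(-214\right) = 7704$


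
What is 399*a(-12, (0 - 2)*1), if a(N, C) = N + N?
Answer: -9576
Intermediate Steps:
a(N, C) = 2*N
399*a(-12, (0 - 2)*1) = 399*(2*(-12)) = 399*(-24) = -9576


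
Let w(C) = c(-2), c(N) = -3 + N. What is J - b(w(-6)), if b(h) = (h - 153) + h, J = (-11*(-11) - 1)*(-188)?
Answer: -22397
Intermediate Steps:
w(C) = -5 (w(C) = -3 - 2 = -5)
J = -22560 (J = (121 - 1)*(-188) = 120*(-188) = -22560)
b(h) = -153 + 2*h (b(h) = (-153 + h) + h = -153 + 2*h)
J - b(w(-6)) = -22560 - (-153 + 2*(-5)) = -22560 - (-153 - 10) = -22560 - 1*(-163) = -22560 + 163 = -22397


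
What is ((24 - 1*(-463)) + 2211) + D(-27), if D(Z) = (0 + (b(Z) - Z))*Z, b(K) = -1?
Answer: 1996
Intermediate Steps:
D(Z) = Z*(-1 - Z) (D(Z) = (0 + (-1 - Z))*Z = (-1 - Z)*Z = Z*(-1 - Z))
((24 - 1*(-463)) + 2211) + D(-27) = ((24 - 1*(-463)) + 2211) - 1*(-27)*(1 - 27) = ((24 + 463) + 2211) - 1*(-27)*(-26) = (487 + 2211) - 702 = 2698 - 702 = 1996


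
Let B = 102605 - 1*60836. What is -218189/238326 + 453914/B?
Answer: 33021990541/3318212898 ≈ 9.9517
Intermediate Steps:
B = 41769 (B = 102605 - 60836 = 41769)
-218189/238326 + 453914/B = -218189/238326 + 453914/41769 = 33021990541/3318212898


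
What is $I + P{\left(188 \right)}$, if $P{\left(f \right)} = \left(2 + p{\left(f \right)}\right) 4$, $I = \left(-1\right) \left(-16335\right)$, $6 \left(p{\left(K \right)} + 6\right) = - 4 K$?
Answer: $\frac{47453}{3} \approx 15818.0$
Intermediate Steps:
$p{\left(K \right)} = -6 - \frac{2 K}{3}$ ($p{\left(K \right)} = -6 + \frac{\left(-4\right) K}{6} = -6 - \frac{2 K}{3}$)
$I = 16335$
$P{\left(f \right)} = -16 - \frac{8 f}{3}$ ($P{\left(f \right)} = \left(2 - \left(6 + \frac{2 f}{3}\right)\right) 4 = \left(-4 - \frac{2 f}{3}\right) 4 = -16 - \frac{8 f}{3}$)
$I + P{\left(188 \right)} = 16335 - \frac{1552}{3} = \frac{47453}{3}$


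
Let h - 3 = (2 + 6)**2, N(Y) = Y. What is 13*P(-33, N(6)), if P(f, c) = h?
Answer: 871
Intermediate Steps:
h = 67 (h = 3 + (2 + 6)**2 = 3 + 8**2 = 3 + 64 = 67)
P(f, c) = 67
13*P(-33, N(6)) = 13*67 = 871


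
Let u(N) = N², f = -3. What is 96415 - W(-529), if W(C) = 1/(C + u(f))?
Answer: 50135801/520 ≈ 96415.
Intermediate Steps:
W(C) = 1/(9 + C) (W(C) = 1/(C + (-3)²) = 1/(C + 9) = 1/(9 + C))
96415 - W(-529) = 96415 - 1/(9 - 529) = 96415 - 1/(-520) = 96415 - 1*(-1/520) = 96415 + 1/520 = 50135801/520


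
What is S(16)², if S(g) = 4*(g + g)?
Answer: 16384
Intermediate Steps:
S(g) = 8*g (S(g) = 4*(2*g) = 8*g)
S(16)² = (8*16)² = 128² = 16384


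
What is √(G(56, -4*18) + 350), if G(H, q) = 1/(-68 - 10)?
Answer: √2129322/78 ≈ 18.708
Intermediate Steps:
G(H, q) = -1/78 (G(H, q) = 1/(-78) = -1/78)
√(G(56, -4*18) + 350) = √(-1/78 + 350) = √(27299/78) = √2129322/78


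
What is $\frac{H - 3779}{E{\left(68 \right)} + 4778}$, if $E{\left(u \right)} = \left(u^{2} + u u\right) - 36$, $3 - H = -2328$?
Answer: $- \frac{724}{6995} \approx -0.1035$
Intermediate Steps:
$H = 2331$ ($H = 3 - -2328 = 3 + 2328 = 2331$)
$E{\left(u \right)} = -36 + 2 u^{2}$ ($E{\left(u \right)} = \left(u^{2} + u^{2}\right) - 36 = 2 u^{2} - 36 = -36 + 2 u^{2}$)
$\frac{H - 3779}{E{\left(68 \right)} + 4778} = \frac{2331 - 3779}{\left(-36 + 2 \cdot 68^{2}\right) + 4778} = - \frac{1448}{\left(-36 + 2 \cdot 4624\right) + 4778} = - \frac{1448}{\left(-36 + 9248\right) + 4778} = - \frac{1448}{9212 + 4778} = - \frac{1448}{13990} = \left(-1448\right) \frac{1}{13990} = - \frac{724}{6995}$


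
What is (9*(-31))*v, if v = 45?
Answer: -12555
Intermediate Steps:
(9*(-31))*v = (9*(-31))*45 = -279*45 = -12555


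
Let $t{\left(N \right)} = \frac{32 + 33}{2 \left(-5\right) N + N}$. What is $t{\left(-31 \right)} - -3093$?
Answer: $\frac{863012}{279} \approx 3093.2$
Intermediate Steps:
$t{\left(N \right)} = - \frac{65}{9 N}$ ($t{\left(N \right)} = \frac{65}{- 10 N + N} = \frac{65}{\left(-9\right) N} = 65 \left(- \frac{1}{9 N}\right) = - \frac{65}{9 N}$)
$t{\left(-31 \right)} - -3093 = - \frac{65}{9 \left(-31\right)} - -3093 = \left(- \frac{65}{9}\right) \left(- \frac{1}{31}\right) + 3093 = \frac{65}{279} + 3093 = \frac{863012}{279}$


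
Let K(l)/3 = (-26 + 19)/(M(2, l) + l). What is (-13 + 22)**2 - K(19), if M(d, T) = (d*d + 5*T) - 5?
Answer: 9174/113 ≈ 81.186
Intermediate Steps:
M(d, T) = -5 + d**2 + 5*T (M(d, T) = (d**2 + 5*T) - 5 = -5 + d**2 + 5*T)
K(l) = -21/(-1 + 6*l) (K(l) = 3*((-26 + 19)/((-5 + 2**2 + 5*l) + l)) = 3*(-7/((-5 + 4 + 5*l) + l)) = 3*(-7/((-1 + 5*l) + l)) = 3*(-7/(-1 + 6*l)) = -21/(-1 + 6*l))
(-13 + 22)**2 - K(19) = (-13 + 22)**2 - (-21)/(-1 + 6*19) = 9**2 - (-21)/(-1 + 114) = 81 - (-21)/113 = 81 - 1*(-21/113) = 81 + 21/113 = 9174/113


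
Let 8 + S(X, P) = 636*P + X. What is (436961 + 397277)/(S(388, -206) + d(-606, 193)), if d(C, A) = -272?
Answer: -417119/65454 ≈ -6.3727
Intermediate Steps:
S(X, P) = -8 + X + 636*P (S(X, P) = -8 + (636*P + X) = -8 + (X + 636*P) = -8 + X + 636*P)
(436961 + 397277)/(S(388, -206) + d(-606, 193)) = (436961 + 397277)/((-8 + 388 + 636*(-206)) - 272) = 834238/((-8 + 388 - 131016) - 272) = 834238/(-130636 - 272) = 834238/(-130908) = 834238*(-1/130908) = -417119/65454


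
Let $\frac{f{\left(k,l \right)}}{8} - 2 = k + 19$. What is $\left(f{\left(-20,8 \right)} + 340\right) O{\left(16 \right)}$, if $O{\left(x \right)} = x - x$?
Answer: $0$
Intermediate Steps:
$O{\left(x \right)} = 0$
$f{\left(k,l \right)} = 168 + 8 k$ ($f{\left(k,l \right)} = 16 + 8 \left(k + 19\right) = 16 + 8 \left(19 + k\right) = 16 + \left(152 + 8 k\right) = 168 + 8 k$)
$\left(f{\left(-20,8 \right)} + 340\right) O{\left(16 \right)} = \left(\left(168 + 8 \left(-20\right)\right) + 340\right) 0 = \left(\left(168 - 160\right) + 340\right) 0 = \left(8 + 340\right) 0 = 348 \cdot 0 = 0$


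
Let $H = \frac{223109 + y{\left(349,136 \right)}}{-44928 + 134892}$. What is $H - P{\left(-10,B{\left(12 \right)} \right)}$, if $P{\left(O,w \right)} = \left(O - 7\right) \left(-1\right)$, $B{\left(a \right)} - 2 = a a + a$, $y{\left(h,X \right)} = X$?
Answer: $- \frac{145127}{9996} \approx -14.519$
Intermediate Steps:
$B{\left(a \right)} = 2 + a + a^{2}$ ($B{\left(a \right)} = 2 + \left(a a + a\right) = 2 + \left(a^{2} + a\right) = 2 + \left(a + a^{2}\right) = 2 + a + a^{2}$)
$P{\left(O,w \right)} = 7 - O$ ($P{\left(O,w \right)} = \left(-7 + O\right) \left(-1\right) = 7 - O$)
$H = \frac{24805}{9996}$ ($H = \frac{223109 + 136}{-44928 + 134892} = \frac{223245}{89964} = 223245 \cdot \frac{1}{89964} = \frac{24805}{9996} \approx 2.4815$)
$H - P{\left(-10,B{\left(12 \right)} \right)} = \frac{24805}{9996} - \left(7 - -10\right) = \frac{24805}{9996} - \left(7 + 10\right) = \frac{24805}{9996} - 17 = - \frac{145127}{9996}$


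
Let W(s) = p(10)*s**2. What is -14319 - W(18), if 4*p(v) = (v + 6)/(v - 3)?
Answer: -101529/7 ≈ -14504.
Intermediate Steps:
p(v) = (6 + v)/(4*(-3 + v)) (p(v) = ((v + 6)/(v - 3))/4 = ((6 + v)/(-3 + v))/4 = (6 + v)/(4*(-3 + v)))
W(s) = 4*s**2/7 (W(s) = ((6 + 10)/(4*(-3 + 10)))*s**2 = ((1/4)*16/7)*s**2 = ((1/4)*(1/7)*16)*s**2 = 4*s**2/7)
-14319 - W(18) = -14319 - 4*18**2/7 = -14319 - 4*324/7 = -14319 - 1*1296/7 = -14319 - 1296/7 = -101529/7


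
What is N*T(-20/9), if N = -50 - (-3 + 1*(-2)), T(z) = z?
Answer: 100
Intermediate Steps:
N = -45 (N = -50 - (-3 - 2) = -50 - 1*(-5) = -50 + 5 = -45)
N*T(-20/9) = -(-900)/9 = -45*(-20/9) = 100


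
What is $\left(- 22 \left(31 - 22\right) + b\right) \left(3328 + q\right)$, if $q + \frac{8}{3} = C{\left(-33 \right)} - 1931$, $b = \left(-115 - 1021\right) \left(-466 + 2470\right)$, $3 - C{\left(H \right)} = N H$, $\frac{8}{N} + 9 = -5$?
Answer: $- \frac{21969042472}{7} \approx -3.1384 \cdot 10^{9}$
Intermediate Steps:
$N = - \frac{4}{7}$ ($N = \frac{8}{-9 - 5} = \frac{8}{-14} = 8 \left(- \frac{1}{14}\right) = - \frac{4}{7} \approx -0.57143$)
$C{\left(H \right)} = 3 + \frac{4 H}{7}$ ($C{\left(H \right)} = 3 - - \frac{4 H}{7} = 3 + \frac{4 H}{7}$)
$b = -2276544$ ($b = \left(-1136\right) 2004 = -2276544$)
$q = - \frac{40940}{21}$ ($q = - \frac{8}{3} + \left(\left(3 + \frac{4}{7} \left(-33\right)\right) - 1931\right) = - \frac{8}{3} + \left(\left(3 - \frac{132}{7}\right) - 1931\right) = - \frac{8}{3} - \frac{13628}{7} = - \frac{40940}{21} \approx -1949.5$)
$\left(- 22 \left(31 - 22\right) + b\right) \left(3328 + q\right) = \left(- 22 \left(31 - 22\right) - 2276544\right) \left(3328 - \frac{40940}{21}\right) = \left(\left(-22\right) 9 - 2276544\right) \frac{28948}{21} = \left(-198 - 2276544\right) \frac{28948}{21} = \left(-2276742\right) \frac{28948}{21} = - \frac{21969042472}{7}$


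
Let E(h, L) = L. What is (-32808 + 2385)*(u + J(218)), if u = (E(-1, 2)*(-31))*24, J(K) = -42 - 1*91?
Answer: 49315683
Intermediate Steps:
J(K) = -133 (J(K) = -42 - 91 = -133)
u = -1488 (u = (2*(-31))*24 = -62*24 = -1488)
(-32808 + 2385)*(u + J(218)) = (-32808 + 2385)*(-1488 - 133) = -30423*(-1621) = 49315683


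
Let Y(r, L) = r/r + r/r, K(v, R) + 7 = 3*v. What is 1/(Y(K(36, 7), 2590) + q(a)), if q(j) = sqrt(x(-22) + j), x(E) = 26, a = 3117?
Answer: -2/3139 + sqrt(3143)/3139 ≈ 0.017223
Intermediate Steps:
K(v, R) = -7 + 3*v
Y(r, L) = 2 (Y(r, L) = 1 + 1 = 2)
q(j) = sqrt(26 + j)
1/(Y(K(36, 7), 2590) + q(a)) = 1/(2 + sqrt(26 + 3117)) = 1/(2 + sqrt(3143))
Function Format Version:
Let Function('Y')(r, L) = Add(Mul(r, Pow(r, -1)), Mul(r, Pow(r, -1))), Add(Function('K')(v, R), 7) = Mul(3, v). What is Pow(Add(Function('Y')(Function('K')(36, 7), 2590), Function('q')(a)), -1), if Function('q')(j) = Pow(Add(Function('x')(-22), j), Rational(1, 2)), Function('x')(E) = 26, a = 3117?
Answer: Add(Rational(-2, 3139), Mul(Rational(1, 3139), Pow(3143, Rational(1, 2)))) ≈ 0.017223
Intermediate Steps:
Function('K')(v, R) = Add(-7, Mul(3, v))
Function('Y')(r, L) = 2 (Function('Y')(r, L) = Add(1, 1) = 2)
Function('q')(j) = Pow(Add(26, j), Rational(1, 2))
Pow(Add(Function('Y')(Function('K')(36, 7), 2590), Function('q')(a)), -1) = Pow(Add(2, Pow(Add(26, 3117), Rational(1, 2))), -1) = Pow(Add(2, Pow(3143, Rational(1, 2))), -1)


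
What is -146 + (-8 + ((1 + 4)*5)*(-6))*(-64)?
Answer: 9966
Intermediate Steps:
-146 + (-8 + ((1 + 4)*5)*(-6))*(-64) = -146 + (-8 + (5*5)*(-6))*(-64) = -146 + (-8 + 25*(-6))*(-64) = -146 + (-8 - 150)*(-64) = -146 - 158*(-64) = -146 + 10112 = 9966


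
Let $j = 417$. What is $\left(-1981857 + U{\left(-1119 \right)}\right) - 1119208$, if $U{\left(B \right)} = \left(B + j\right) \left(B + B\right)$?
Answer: $-1529989$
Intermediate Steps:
$U{\left(B \right)} = 2 B \left(417 + B\right)$ ($U{\left(B \right)} = \left(B + 417\right) \left(B + B\right) = \left(417 + B\right) 2 B = 2 B \left(417 + B\right)$)
$\left(-1981857 + U{\left(-1119 \right)}\right) - 1119208 = \left(-1981857 + 2 \left(-1119\right) \left(417 - 1119\right)\right) - 1119208 = \left(-1981857 + 2 \left(-1119\right) \left(-702\right)\right) - 1119208 = \left(-1981857 + 1571076\right) - 1119208 = -410781 - 1119208 = -1529989$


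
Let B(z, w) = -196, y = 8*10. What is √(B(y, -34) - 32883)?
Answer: I*√33079 ≈ 181.88*I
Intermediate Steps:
y = 80
√(B(y, -34) - 32883) = √(-196 - 32883) = √(-33079) = I*√33079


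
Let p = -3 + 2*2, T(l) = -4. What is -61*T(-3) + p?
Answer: 245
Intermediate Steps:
p = 1 (p = -3 + 4 = 1)
-61*T(-3) + p = -61*(-4) + 1 = 244 + 1 = 245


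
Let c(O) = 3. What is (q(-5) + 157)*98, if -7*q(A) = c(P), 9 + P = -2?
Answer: 15344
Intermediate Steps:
P = -11 (P = -9 - 2 = -11)
q(A) = -3/7 (q(A) = -⅐*3 = -3/7)
(q(-5) + 157)*98 = (-3/7 + 157)*98 = (1096/7)*98 = 15344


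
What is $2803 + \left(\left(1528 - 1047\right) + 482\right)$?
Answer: $3766$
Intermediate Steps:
$2803 + \left(\left(1528 - 1047\right) + 482\right) = 2803 + \left(481 + 482\right) = 2803 + 963 = 3766$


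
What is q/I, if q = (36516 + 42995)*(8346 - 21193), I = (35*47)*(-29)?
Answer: 35223373/1645 ≈ 21412.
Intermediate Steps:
I = -47705 (I = 1645*(-29) = -47705)
q = -1021477817 (q = 79511*(-12847) = -1021477817)
q/I = -1021477817/(-47705) = -1021477817*(-1/47705) = 35223373/1645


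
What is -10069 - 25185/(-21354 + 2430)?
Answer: -63506857/6308 ≈ -10068.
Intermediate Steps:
-10069 - 25185/(-21354 + 2430) = -10069 - 25185/(-18924) = -10069 - 25185*(-1)/18924 = -10069 - 1*(-8395/6308) = -10069 + 8395/6308 = -63506857/6308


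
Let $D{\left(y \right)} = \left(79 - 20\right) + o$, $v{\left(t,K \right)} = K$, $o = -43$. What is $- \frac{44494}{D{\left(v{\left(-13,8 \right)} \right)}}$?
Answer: $- \frac{22247}{8} \approx -2780.9$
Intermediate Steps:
$D{\left(y \right)} = 16$ ($D{\left(y \right)} = \left(79 - 20\right) - 43 = 59 - 43 = 16$)
$- \frac{44494}{D{\left(v{\left(-13,8 \right)} \right)}} = - \frac{44494}{16} = \left(-44494\right) \frac{1}{16} = - \frac{22247}{8}$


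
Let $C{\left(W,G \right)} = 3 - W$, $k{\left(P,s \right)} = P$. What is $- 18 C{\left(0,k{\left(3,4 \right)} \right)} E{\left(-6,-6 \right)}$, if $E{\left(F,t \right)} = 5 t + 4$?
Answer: $1404$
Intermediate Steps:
$E{\left(F,t \right)} = 4 + 5 t$
$- 18 C{\left(0,k{\left(3,4 \right)} \right)} E{\left(-6,-6 \right)} = - 18 \left(3 - 0\right) \left(4 + 5 \left(-6\right)\right) = - 18 \left(3 + 0\right) \left(4 - 30\right) = \left(-18\right) 3 \left(-26\right) = \left(-54\right) \left(-26\right) = 1404$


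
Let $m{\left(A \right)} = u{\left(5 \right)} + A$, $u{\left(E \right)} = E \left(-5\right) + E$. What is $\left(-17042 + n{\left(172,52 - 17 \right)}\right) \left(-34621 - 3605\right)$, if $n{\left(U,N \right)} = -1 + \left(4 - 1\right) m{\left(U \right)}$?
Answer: $634054662$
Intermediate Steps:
$u{\left(E \right)} = - 4 E$ ($u{\left(E \right)} = - 5 E + E = - 4 E$)
$m{\left(A \right)} = -20 + A$ ($m{\left(A \right)} = \left(-4\right) 5 + A = -20 + A$)
$n{\left(U,N \right)} = -61 + 3 U$ ($n{\left(U,N \right)} = -1 + \left(4 - 1\right) \left(-20 + U\right) = -1 + 3 \left(-20 + U\right) = -1 + \left(-60 + 3 U\right) = -61 + 3 U$)
$\left(-17042 + n{\left(172,52 - 17 \right)}\right) \left(-34621 - 3605\right) = \left(-17042 + \left(-61 + 3 \cdot 172\right)\right) \left(-34621 - 3605\right) = \left(-17042 + \left(-61 + 516\right)\right) \left(-38226\right) = \left(-17042 + 455\right) \left(-38226\right) = \left(-16587\right) \left(-38226\right) = 634054662$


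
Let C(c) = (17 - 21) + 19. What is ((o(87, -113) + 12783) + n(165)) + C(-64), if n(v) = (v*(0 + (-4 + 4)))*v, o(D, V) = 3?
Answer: 12801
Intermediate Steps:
C(c) = 15 (C(c) = -4 + 19 = 15)
n(v) = 0 (n(v) = (v*(0 + 0))*v = (v*0)*v = 0*v = 0)
((o(87, -113) + 12783) + n(165)) + C(-64) = ((3 + 12783) + 0) + 15 = (12786 + 0) + 15 = 12786 + 15 = 12801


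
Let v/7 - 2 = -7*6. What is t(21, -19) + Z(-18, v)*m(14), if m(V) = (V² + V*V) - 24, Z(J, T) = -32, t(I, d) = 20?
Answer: -11756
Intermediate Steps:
v = -280 (v = 14 + 7*(-7*6) = 14 + 7*(-42) = 14 - 294 = -280)
m(V) = -24 + 2*V² (m(V) = (V² + V²) - 24 = 2*V² - 24 = -24 + 2*V²)
t(21, -19) + Z(-18, v)*m(14) = 20 - 32*(-24 + 2*14²) = 20 - 32*(-24 + 2*196) = 20 - 32*(-24 + 392) = 20 - 32*368 = 20 - 11776 = -11756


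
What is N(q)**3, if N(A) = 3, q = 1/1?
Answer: 27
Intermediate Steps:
q = 1
N(q)**3 = 3**3 = 27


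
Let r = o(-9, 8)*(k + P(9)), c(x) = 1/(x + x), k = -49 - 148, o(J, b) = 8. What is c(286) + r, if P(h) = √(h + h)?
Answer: -901471/572 + 24*√2 ≈ -1542.1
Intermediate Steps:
k = -197
P(h) = √2*√h (P(h) = √(2*h) = √2*√h)
c(x) = 1/(2*x)
r = -1576 + 24*√2 (r = 8*(-197 + √2*√9) = 8*(-197 + √2*3) = 8*(-197 + 3*√2) = -1576 + 24*√2 ≈ -1542.1)
c(286) + r = (½)/286 + (-1576 + 24*√2) = (½)*(1/286) + (-1576 + 24*√2) = 1/572 + (-1576 + 24*√2) = -901471/572 + 24*√2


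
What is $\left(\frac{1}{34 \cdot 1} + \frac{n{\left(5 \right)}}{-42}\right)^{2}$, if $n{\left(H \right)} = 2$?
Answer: $\frac{169}{509796} \approx 0.00033151$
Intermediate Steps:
$\left(\frac{1}{34 \cdot 1} + \frac{n{\left(5 \right)}}{-42}\right)^{2} = \left(\frac{1}{34 \cdot 1} + \frac{2}{-42}\right)^{2} = \left(\frac{1}{34} \cdot 1 + 2 \left(- \frac{1}{42}\right)\right)^{2} = \left(\frac{1}{34} - \frac{1}{21}\right)^{2} = \left(- \frac{13}{714}\right)^{2} = \frac{169}{509796}$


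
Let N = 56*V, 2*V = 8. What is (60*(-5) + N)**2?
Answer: 5776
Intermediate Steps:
V = 4 (V = (1/2)*8 = 4)
N = 224 (N = 56*4 = 224)
(60*(-5) + N)**2 = (60*(-5) + 224)**2 = (-300 + 224)**2 = (-76)**2 = 5776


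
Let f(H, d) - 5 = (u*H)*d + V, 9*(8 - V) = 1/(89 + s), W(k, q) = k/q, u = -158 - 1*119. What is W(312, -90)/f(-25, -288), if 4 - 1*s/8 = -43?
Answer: 3627/2086627399 ≈ 1.7382e-6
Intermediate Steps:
u = -277 (u = -158 - 119 = -277)
s = 376 (s = 32 - 8*(-43) = 32 + 344 = 376)
V = 33479/4185 (V = 8 - 1/(9*(89 + 376)) = 8 - 1/9/465 = 8 - 1/9*1/465 = 8 - 1/4185 = 33479/4185 ≈ 7.9998)
f(H, d) = 54404/4185 - 277*H*d (f(H, d) = 5 + ((-277*H)*d + 33479/4185) = 5 + (-277*H*d + 33479/4185) = 5 + (33479/4185 - 277*H*d) = 54404/4185 - 277*H*d)
W(312, -90)/f(-25, -288) = (312/(-90))/(54404/4185 - 277*(-25)*(-288)) = (312*(-1/90))/(54404/4185 - 1994400) = -52/(15*(-8346509596/4185)) = -52/15*(-4185/8346509596) = 3627/2086627399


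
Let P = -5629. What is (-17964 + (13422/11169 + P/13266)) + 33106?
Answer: 249297149491/16463106 ≈ 15143.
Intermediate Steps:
(-17964 + (13422/11169 + P/13266)) + 33106 = (-17964 + (13422/11169 - 5629/13266)) + 33106 = (-17964 + (13422*(1/11169) - 5629*1/13266)) + 33106 = (-17964 + (4474/3723 - 5629/13266)) + 33106 = (-17964 + 12798439/16463106) + 33106 = -295730437745/16463106 + 33106 = 249297149491/16463106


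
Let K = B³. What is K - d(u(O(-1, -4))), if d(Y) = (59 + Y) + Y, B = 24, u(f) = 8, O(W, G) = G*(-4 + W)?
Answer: 13749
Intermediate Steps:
d(Y) = 59 + 2*Y
K = 13824 (K = 24³ = 13824)
K - d(u(O(-1, -4))) = 13824 - (59 + 2*8) = 13824 - (59 + 16) = 13824 - 1*75 = 13824 - 75 = 13749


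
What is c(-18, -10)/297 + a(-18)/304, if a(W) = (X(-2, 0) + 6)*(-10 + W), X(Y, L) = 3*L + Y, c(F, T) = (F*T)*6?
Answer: 683/209 ≈ 3.2679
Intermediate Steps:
c(F, T) = 6*F*T
X(Y, L) = Y + 3*L
a(W) = -40 + 4*W (a(W) = ((-2 + 3*0) + 6)*(-10 + W) = ((-2 + 0) + 6)*(-10 + W) = (-2 + 6)*(-10 + W) = 4*(-10 + W) = -40 + 4*W)
c(-18, -10)/297 + a(-18)/304 = (6*(-18)*(-10))/297 + (-40 + 4*(-18))/304 = 1080*(1/297) + (-40 - 72)*(1/304) = 40/11 - 112*1/304 = 40/11 - 7/19 = 683/209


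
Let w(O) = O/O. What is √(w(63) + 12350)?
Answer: √12351 ≈ 111.14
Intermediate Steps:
w(O) = 1
√(w(63) + 12350) = √(1 + 12350) = √12351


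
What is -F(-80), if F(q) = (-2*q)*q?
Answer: 12800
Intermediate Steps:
F(q) = -2*q²
-F(-80) = -(-2)*(-80)² = -(-2)*6400 = -1*(-12800) = 12800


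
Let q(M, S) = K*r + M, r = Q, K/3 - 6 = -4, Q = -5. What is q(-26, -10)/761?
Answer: -56/761 ≈ -0.073587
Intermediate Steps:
K = 6 (K = 18 + 3*(-4) = 18 - 12 = 6)
r = -5
q(M, S) = -30 + M (q(M, S) = 6*(-5) + M = -30 + M)
q(-26, -10)/761 = (-30 - 26)/761 = -56*1/761 = -56/761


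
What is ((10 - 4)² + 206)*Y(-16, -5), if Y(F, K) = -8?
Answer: -1936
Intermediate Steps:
((10 - 4)² + 206)*Y(-16, -5) = ((10 - 4)² + 206)*(-8) = (6² + 206)*(-8) = (36 + 206)*(-8) = 242*(-8) = -1936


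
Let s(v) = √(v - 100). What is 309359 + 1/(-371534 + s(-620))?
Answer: 21351573627396975/69018756938 - 3*I*√5/34509378469 ≈ 3.0936e+5 - 1.9439e-10*I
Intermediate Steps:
s(v) = √(-100 + v)
309359 + 1/(-371534 + s(-620)) = 309359 + 1/(-371534 + √(-100 - 620)) = 309359 + 1/(-371534 + √(-720)) = 309359 + 1/(-371534 + 12*I*√5)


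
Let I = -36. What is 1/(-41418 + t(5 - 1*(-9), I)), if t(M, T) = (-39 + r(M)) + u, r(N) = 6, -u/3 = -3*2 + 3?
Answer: -1/41442 ≈ -2.4130e-5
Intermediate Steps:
u = 9 (u = -3*(-3*2 + 3) = -3*(-6 + 3) = -3*(-3) = 9)
t(M, T) = -24 (t(M, T) = (-39 + 6) + 9 = -33 + 9 = -24)
1/(-41418 + t(5 - 1*(-9), I)) = 1/(-41418 - 24) = 1/(-41442) = -1/41442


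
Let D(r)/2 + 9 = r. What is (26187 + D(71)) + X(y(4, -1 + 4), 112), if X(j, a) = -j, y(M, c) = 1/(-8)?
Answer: 210489/8 ≈ 26311.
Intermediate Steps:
D(r) = -18 + 2*r
y(M, c) = -⅛
(26187 + D(71)) + X(y(4, -1 + 4), 112) = (26187 + (-18 + 2*71)) - 1*(-⅛) = (26187 + (-18 + 142)) + ⅛ = (26187 + 124) + ⅛ = 26311 + ⅛ = 210489/8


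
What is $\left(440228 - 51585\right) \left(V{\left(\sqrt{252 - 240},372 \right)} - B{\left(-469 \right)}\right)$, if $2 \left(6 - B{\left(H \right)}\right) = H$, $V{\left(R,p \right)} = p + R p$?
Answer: $\frac{102213109}{2} + 289150392 \sqrt{3} \approx 5.5193 \cdot 10^{8}$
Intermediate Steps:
$B{\left(H \right)} = 6 - \frac{H}{2}$
$\left(440228 - 51585\right) \left(V{\left(\sqrt{252 - 240},372 \right)} - B{\left(-469 \right)}\right) = \left(440228 - 51585\right) \left(372 \left(1 + \sqrt{252 - 240}\right) - \left(6 - - \frac{469}{2}\right)\right) = 388643 \left(372 \left(1 + \sqrt{12}\right) - \left(6 + \frac{469}{2}\right)\right) = 388643 \left(372 \left(1 + 2 \sqrt{3}\right) - \frac{481}{2}\right) = 388643 \left(\left(372 + 744 \sqrt{3}\right) - \frac{481}{2}\right) = 388643 \left(\frac{263}{2} + 744 \sqrt{3}\right) = \frac{102213109}{2} + 289150392 \sqrt{3}$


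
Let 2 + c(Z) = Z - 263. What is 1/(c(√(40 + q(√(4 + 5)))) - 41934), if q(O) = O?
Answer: -42199/1780755558 - √43/1780755558 ≈ -2.3701e-5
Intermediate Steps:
c(Z) = -265 + Z (c(Z) = -2 + (Z - 263) = -2 + (-263 + Z) = -265 + Z)
1/(c(√(40 + q(√(4 + 5)))) - 41934) = 1/((-265 + √(40 + √(4 + 5))) - 41934) = 1/((-265 + √(40 + √9)) - 41934) = 1/((-265 + √(40 + 3)) - 41934) = 1/((-265 + √43) - 41934) = 1/(-42199 + √43)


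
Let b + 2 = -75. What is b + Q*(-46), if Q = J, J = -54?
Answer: 2407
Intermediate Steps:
b = -77 (b = -2 - 75 = -77)
Q = -54
b + Q*(-46) = -77 - 54*(-46) = -77 + 2484 = 2407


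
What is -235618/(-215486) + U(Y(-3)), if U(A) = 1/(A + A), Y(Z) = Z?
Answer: 599111/646458 ≈ 0.92676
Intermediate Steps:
U(A) = 1/(2*A)
-235618/(-215486) + U(Y(-3)) = -235618/(-215486) + (1/2)/(-3) = -235618*(-1/215486) + (1/2)*(-1/3) = 117809/107743 - 1/6 = 599111/646458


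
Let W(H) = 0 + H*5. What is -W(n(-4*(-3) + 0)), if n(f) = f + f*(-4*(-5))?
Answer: -1260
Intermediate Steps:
n(f) = 21*f (n(f) = f + f*20 = f + 20*f = 21*f)
W(H) = 5*H (W(H) = 0 + 5*H = 5*H)
-W(n(-4*(-3) + 0)) = -5*21*(-4*(-3) + 0) = -5*21*(12 + 0) = -5*21*12 = -5*252 = -1*1260 = -1260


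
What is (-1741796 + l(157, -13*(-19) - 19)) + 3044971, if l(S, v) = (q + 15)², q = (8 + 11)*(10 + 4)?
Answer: 1382136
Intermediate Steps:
q = 266 (q = 19*14 = 266)
l(S, v) = 78961 (l(S, v) = (266 + 15)² = 281² = 78961)
(-1741796 + l(157, -13*(-19) - 19)) + 3044971 = (-1741796 + 78961) + 3044971 = -1662835 + 3044971 = 1382136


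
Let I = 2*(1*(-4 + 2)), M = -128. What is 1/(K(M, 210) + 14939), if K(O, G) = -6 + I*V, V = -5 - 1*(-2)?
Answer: 1/14945 ≈ 6.6912e-5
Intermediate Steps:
V = -3 (V = -5 + 2 = -3)
I = -4 (I = 2*(1*(-2)) = 2*(-2) = -4)
K(O, G) = 6 (K(O, G) = -6 - 4*(-3) = -6 + 12 = 6)
1/(K(M, 210) + 14939) = 1/(6 + 14939) = 1/14945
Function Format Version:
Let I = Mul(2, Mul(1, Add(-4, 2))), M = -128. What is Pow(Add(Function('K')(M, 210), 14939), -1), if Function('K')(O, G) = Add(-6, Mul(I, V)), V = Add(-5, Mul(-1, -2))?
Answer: Rational(1, 14945) ≈ 6.6912e-5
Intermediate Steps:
V = -3 (V = Add(-5, 2) = -3)
I = -4 (I = Mul(2, Mul(1, -2)) = Mul(2, -2) = -4)
Function('K')(O, G) = 6 (Function('K')(O, G) = Add(-6, Mul(-4, -3)) = Add(-6, 12) = 6)
Pow(Add(Function('K')(M, 210), 14939), -1) = Pow(Add(6, 14939), -1) = Pow(14945, -1) = Rational(1, 14945)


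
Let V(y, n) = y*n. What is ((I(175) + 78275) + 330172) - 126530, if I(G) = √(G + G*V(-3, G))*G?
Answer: 281917 + 1750*I*√917 ≈ 2.8192e+5 + 52994.0*I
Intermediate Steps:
V(y, n) = n*y
I(G) = G*√(G - 3*G²) (I(G) = √(G + G*(G*(-3)))*G = √(G + G*(-3*G))*G = √(G - 3*G²)*G = G*√(G - 3*G²))
((I(175) + 78275) + 330172) - 126530 = ((175*√(175*(1 - 3*175)) + 78275) + 330172) - 126530 = ((175*√(175*(1 - 525)) + 78275) + 330172) - 126530 = ((175*√(175*(-524)) + 78275) + 330172) - 126530 = ((175*√(-91700) + 78275) + 330172) - 126530 = ((175*(10*I*√917) + 78275) + 330172) - 126530 = ((1750*I*√917 + 78275) + 330172) - 126530 = ((78275 + 1750*I*√917) + 330172) - 126530 = (408447 + 1750*I*√917) - 126530 = 281917 + 1750*I*√917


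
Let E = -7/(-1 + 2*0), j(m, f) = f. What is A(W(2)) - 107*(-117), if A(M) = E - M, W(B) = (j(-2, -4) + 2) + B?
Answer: 12526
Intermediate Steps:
E = 7 (E = -7/(-1 + 0) = -7/(-1) = -7*(-1) = 7)
W(B) = -2 + B (W(B) = (-4 + 2) + B = -2 + B)
A(M) = 7 - M
A(W(2)) - 107*(-117) = (7 - (-2 + 2)) - 107*(-117) = (7 - 1*0) + 12519 = (7 + 0) + 12519 = 7 + 12519 = 12526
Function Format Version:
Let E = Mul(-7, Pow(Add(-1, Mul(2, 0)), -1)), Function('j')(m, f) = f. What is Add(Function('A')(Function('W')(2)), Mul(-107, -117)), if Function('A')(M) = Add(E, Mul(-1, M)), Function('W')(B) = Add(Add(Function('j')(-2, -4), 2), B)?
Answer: 12526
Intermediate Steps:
E = 7 (E = Mul(-7, Pow(Add(-1, 0), -1)) = Mul(-7, Pow(-1, -1)) = Mul(-7, -1) = 7)
Function('W')(B) = Add(-2, B) (Function('W')(B) = Add(Add(-4, 2), B) = Add(-2, B))
Function('A')(M) = Add(7, Mul(-1, M))
Add(Function('A')(Function('W')(2)), Mul(-107, -117)) = Add(Add(7, Mul(-1, Add(-2, 2))), Mul(-107, -117)) = Add(Add(7, Mul(-1, 0)), 12519) = Add(Add(7, 0), 12519) = Add(7, 12519) = 12526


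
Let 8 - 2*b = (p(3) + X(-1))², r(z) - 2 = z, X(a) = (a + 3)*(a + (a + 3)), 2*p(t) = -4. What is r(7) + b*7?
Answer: 37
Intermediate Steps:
p(t) = -2 (p(t) = (½)*(-4) = -2)
X(a) = (3 + a)*(3 + 2*a) (X(a) = (3 + a)*(a + (3 + a)) = (3 + a)*(3 + 2*a))
r(z) = 2 + z
b = 4 (b = 4 - (-2 + (9 + 2*(-1)² + 9*(-1)))²/2 = 4 - (-2 + (9 + 2*1 - 9))²/2 = 4 - (-2 + (9 + 2 - 9))²/2 = 4 - (-2 + 2)²/2 = 4 - ½*0² = 4 - ½*0 = 4 + 0 = 4)
r(7) + b*7 = (2 + 7) + 4*7 = 9 + 28 = 37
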